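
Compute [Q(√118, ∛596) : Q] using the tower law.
[Q(√118, ∛596) : Q] = 6

Let L = Q(√118, ∛596). Since Q(√118) ⊂ L and [Q(√118):Q] = 2, the tower law gives 2 | [L:Q]. Likewise Q(∛596) ⊂ L with [Q(∛596):Q] = 3 (because 596 is not a perfect cube), so 3 | [L:Q]. As gcd(2,3) = 1, [L:Q] is divisible by 6. Conversely L is generated over Q by √118 and ∛596, so [L:Q] ≤ 2·3 = 6. Therefore [Q(√118, ∛596) : Q] = 6.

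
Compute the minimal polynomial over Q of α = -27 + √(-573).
m_α(x) = x^2 + 54x + 1302

From α + 27 = √(-573), squaring gives (α + 27)^2 = -573, i.e. α^2 + 54α + 729 = -573, so α^2 + 54α + 1302 = 0. The discriminant of x^2 + 54x + 1302 is (54)^2 - 4·(1302) = 2916 - 5208 = -2292, and 4·(-573) is not a perfect square in Q since -573 is squarefree and ≠ 1. Hence x^2 + 54x + 1302 is irreducible over Q and is the minimal polynomial of α.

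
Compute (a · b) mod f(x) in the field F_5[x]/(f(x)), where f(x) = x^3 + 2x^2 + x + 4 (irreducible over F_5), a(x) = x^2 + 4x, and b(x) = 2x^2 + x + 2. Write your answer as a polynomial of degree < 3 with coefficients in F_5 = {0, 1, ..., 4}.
a · b ≡ 4x^2 (mod f(x))

Multiply in F_5[x]: a(x)·b(x) = (x^2 + 4x)·(2x^2 + x + 2) = 2x^4 + 4x^3 + x^2 + 3x. This has degree ≥ 3, so divide by f(x) over F_5: 2x^4 + 4x^3 + x^2 + 3x = (2x)·(x^3 + 2x^2 + x + 4) + (4x^2). Hence a·b ≡ 4x^2 (mod f). (F_5[x]/(f) is a field with 5^3 = 125 elements since f is irreducible of degree 3.)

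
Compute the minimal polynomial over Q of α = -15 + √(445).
m_α(x) = x^2 + 30x - 220

From α + 15 = √(445), squaring gives (α + 15)^2 = 445, i.e. α^2 + 30α + 225 = 445, so α^2 + 30α - 220 = 0. The discriminant of x^2 + 30x - 220 is (30)^2 - 4·(-220) = 900 + 880 = 1780, and 4·(445) is not a perfect square in Q since 445 is squarefree and ≠ 1. Hence x^2 + 30x - 220 is irreducible over Q and is the minimal polynomial of α.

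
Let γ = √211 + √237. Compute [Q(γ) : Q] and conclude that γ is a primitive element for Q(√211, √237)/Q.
[Q(γ) : Q] = 4 (equivalently, Q(γ) = Q(√211, √237))

Obviously Q(γ) ⊆ Q(√211, √237), and [Q(√211, √237):Q] = 4 (since 211, 237 are distinct squarefree integers > 1 with 50007 not a perfect square). To show equality we compute the minimal polynomial of γ. From γ = √211 + √237: γ^2 = 211 + 2√(50007) + 237 = 448 + 2√(50007), so γ^2 - 448 = 2√(50007); squaring, (γ^2 - 448)^2 = 4·50007, i.e. γ^4 - 896γ^2 + 200704 - 200028 = 0, i.e. γ^4 - 896γ^2 + 676 = 0. So γ is a root of x^4 - 896x^2 + 676. This polynomial is irreducible over Q: it has no rational root (each ±√211 ± √237 is irrational), and any factorization into two quadratics over Q would force √(50007) ∈ Q (pairing opposite roots) or √211, √237 ∈ Q (other pairings), all impossible. Hence [Q(γ):Q] = 4 = [Q(√211, √237):Q], so Q(γ) = Q(√211, √237).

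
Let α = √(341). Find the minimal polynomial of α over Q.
m_α(x) = x^2 - 341

α satisfies α^2 - 341 = 0, so x^2 - 341 annihilates α. Since d = 341 is squarefree and ≠ 1, it is not a perfect square in Q, so x^2 - 341 has no rational root and is therefore irreducible over Q (a degree-2 polynomial over a field is irreducible iff it has no root). Hence m_α(x) = x^2 - 341.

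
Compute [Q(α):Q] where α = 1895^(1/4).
[Q(α):Q] = 4

α is a root of x^4 - 1895. By Eisenstein's criterion at the prime p = 5 (which divides the constant term 1895 but p^2 = 25 does not, since 1895 is squarefree), x^4 - 1895 is irreducible over Q. Hence [Q(α):Q] = 4.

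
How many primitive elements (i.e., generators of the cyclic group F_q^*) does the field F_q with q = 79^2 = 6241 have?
There are φ(6240) = 1536 primitive elements

F_q^* is cyclic of order q - 1 = 6240. A cyclic group of order m has exactly φ(m) generators. Here m = 6240 = 2^5 · 3 · 5 · 13, so the number of primitive elements is φ(6240) = 1536.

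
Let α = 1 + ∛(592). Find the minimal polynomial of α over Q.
m_α(x) = x^3 - 3x^2 + 3x - 593

Set β = α - 1 = ∛(592), so β^3 = 592. Then (α - 1)^3 - 592 = 0, i.e. α is a root of g(x) = (x - 1)^3 - 592 = x^3 - 3x^2 + 3x - 593. Since g(x) = h(x - 1) where h(x) = x^3 - 592, and h is irreducible over Q (because 592 is not a perfect cube, so h has no rational root, and a monic cubic with no rational root is irreducible), g is also irreducible (irreducibility is preserved under the substitution x → x - 1). Hence m_α(x) = x^3 - 3x^2 + 3x - 593.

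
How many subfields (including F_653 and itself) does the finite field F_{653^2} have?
F_{653^2} has 2 subfields

The subfields of F_{p^n} are exactly the fields F_{p^d} for d | n (each is the fixed field of the unique index-d subgroup of Gal(F_{p^n}/F_p) ≅ Z/nZ). The divisors of n = 2 are {1, 2}, giving 2 subfields: F_{653^1}, F_{653^2}.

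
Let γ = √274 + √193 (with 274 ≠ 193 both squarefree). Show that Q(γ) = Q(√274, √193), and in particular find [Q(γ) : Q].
[Q(γ) : Q] = 4 (equivalently, Q(γ) = Q(√274, √193))

Obviously Q(γ) ⊆ Q(√274, √193), and [Q(√274, √193):Q] = 4 (since 274, 193 are distinct squarefree integers > 1 with 52882 not a perfect square). To show equality we compute the minimal polynomial of γ. From γ = √274 + √193: γ^2 = 274 + 2√(52882) + 193 = 467 + 2√(52882), so γ^2 - 467 = 2√(52882); squaring, (γ^2 - 467)^2 = 4·52882, i.e. γ^4 - 934γ^2 + 218089 - 211528 = 0, i.e. γ^4 - 934γ^2 + 6561 = 0. So γ is a root of x^4 - 934x^2 + 6561. This polynomial is irreducible over Q: it has no rational root (each ±√274 ± √193 is irrational), and any factorization into two quadratics over Q would force √(52882) ∈ Q (pairing opposite roots) or √274, √193 ∈ Q (other pairings), all impossible. Hence [Q(γ):Q] = 4 = [Q(√274, √193):Q], so Q(γ) = Q(√274, √193).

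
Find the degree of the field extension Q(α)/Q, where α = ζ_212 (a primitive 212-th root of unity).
[Q(α):Q] = 104

The minimal polynomial of ζ_212 over Q is the 212-th cyclotomic polynomial Φ_212(x), which is irreducible over Q and has degree φ(212) = 104. Hence [Q(α):Q] = φ(212) = 104.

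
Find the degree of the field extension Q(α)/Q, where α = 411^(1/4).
[Q(α):Q] = 4

α is a root of x^4 - 411. By Eisenstein's criterion at the prime p = 3 (which divides the constant term 411 but p^2 = 9 does not, since 411 is squarefree), x^4 - 411 is irreducible over Q. Hence [Q(α):Q] = 4.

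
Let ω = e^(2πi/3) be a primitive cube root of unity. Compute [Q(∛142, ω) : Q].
[Q(∛142, ω) : Q] = 6

[Q(∛142):Q] = 3 (min poly x^3 - 142, irreducible since 142 is not a perfect cube). [Q(ω):Q] = 2 (min poly x^2 + x + 1). Since Q(∛142) ⊂ R and ω ∉ R, we have ω ∉ Q(∛142), so x^2 + x + 1 remains irreducible over Q(∛142) and [Q(∛142, ω) : Q(∛142)] = 2. By the tower law, [Q(∛142, ω) : Q] = 3 · 2 = 6. (In fact Q(∛142, ω) is the splitting field of x^3 - 142 over Q.)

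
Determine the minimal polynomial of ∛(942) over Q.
m_α(x) = x^3 - 942

α satisfies α^3 = 942, so x^3 - 942 annihilates α. By the rational root test, a rational root p/q (in lowest terms) of x^3 - 942 would satisfy p^3 = 942 q^3, forcing q = 1 and p^3 = 942; but 942 is not a perfect cube, contradiction. A monic cubic over Q with no rational root is irreducible (any nontrivial factorization would include a linear factor). Hence x^3 - 942 is the minimal polynomial of α, and in particular [Q(α):Q] = 3.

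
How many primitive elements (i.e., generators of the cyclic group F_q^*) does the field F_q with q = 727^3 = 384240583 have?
There are φ(384240582) = 116435880 primitive elements

F_q^* is cyclic of order q - 1 = 384240582. A cyclic group of order m has exactly φ(m) generators. Here m = 384240582 = 2 · 3^2 · 11^2 · 176419, so the number of primitive elements is φ(384240582) = 116435880.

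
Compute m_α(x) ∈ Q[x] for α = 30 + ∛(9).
m_α(x) = x^3 - 90x^2 + 2700x - 27009

Set β = α - 30 = ∛(9), so β^3 = 9. Then (α - 30)^3 - 9 = 0, i.e. α is a root of g(x) = (x - 30)^3 - 9 = x^3 - 90x^2 + 2700x - 27009. Since g(x) = h(x - 30) where h(x) = x^3 - 9, and h is irreducible over Q (because 9 is not a perfect cube, so h has no rational root, and a monic cubic with no rational root is irreducible), g is also irreducible (irreducibility is preserved under the substitution x → x - 30). Hence m_α(x) = x^3 - 90x^2 + 2700x - 27009.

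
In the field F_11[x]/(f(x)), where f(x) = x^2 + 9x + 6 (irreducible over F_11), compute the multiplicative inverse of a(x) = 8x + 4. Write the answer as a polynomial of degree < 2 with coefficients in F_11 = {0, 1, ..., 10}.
a(x)^(-1) ≡ 7x + 10 (mod f(x))

Since f is irreducible over F_11, F_11[x]/(f) is a field and a(x) ≠ 0 has an inverse. Apply the extended Euclidean algorithm to f(x) and a(x) in F_11[x]: f(x) = (7x + 10)·a(x) + (10). The last nonzero remainder is the constant 10 = gcd(f, a) in F_11. Back-substituting through the division chain expresses 10 = s(x)·a(x) + t(x)·f(x) with s(x) ≡ 4x + 1 (mod f), so (4x + 1)·a(x) ≡ 10 (mod f). Multiplying by 10^(-1) ≡ 10 in F_11 gives a(x)^(-1) ≡ 10·(4x + 1) ≡ 7x + 10 (mod f). Check: (8x + 4)·(7x + 10) = x^2 + 9x + 7 ≡ 1 (mod x^2 + 9x + 6).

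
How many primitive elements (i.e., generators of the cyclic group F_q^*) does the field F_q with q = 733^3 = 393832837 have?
There are φ(393832836) = 122316480 primitive elements

F_q^* is cyclic of order q - 1 = 393832836. A cyclic group of order m has exactly φ(m) generators. Here m = 393832836 = 2^2 · 3^2 · 19 · 61 · 9439, so the number of primitive elements is φ(393832836) = 122316480.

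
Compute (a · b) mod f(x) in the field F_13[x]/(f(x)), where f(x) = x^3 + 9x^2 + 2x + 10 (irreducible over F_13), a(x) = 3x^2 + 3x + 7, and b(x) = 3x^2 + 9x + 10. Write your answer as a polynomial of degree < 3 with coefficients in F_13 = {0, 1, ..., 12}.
a · b ≡ 10x^2 + 2x (mod f(x))

Multiply in F_13[x]: a(x)·b(x) = (3x^2 + 3x + 7)·(3x^2 + 9x + 10) = 9x^4 + 10x^3 + 2x + 5. This has degree ≥ 3, so divide by f(x) over F_13: 9x^4 + 10x^3 + 2x + 5 = (9x + 7)·(x^3 + 9x^2 + 2x + 10) + (10x^2 + 2x). Hence a·b ≡ 10x^2 + 2x (mod f). (F_13[x]/(f) is a field with 13^3 = 2197 elements since f is irreducible of degree 3.)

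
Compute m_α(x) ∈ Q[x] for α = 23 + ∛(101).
m_α(x) = x^3 - 69x^2 + 1587x - 12268

Set β = α - 23 = ∛(101), so β^3 = 101. Then (α - 23)^3 - 101 = 0, i.e. α is a root of g(x) = (x - 23)^3 - 101 = x^3 - 69x^2 + 1587x - 12268. Since g(x) = h(x - 23) where h(x) = x^3 - 101, and h is irreducible over Q (because 101 is not a perfect cube, so h has no rational root, and a monic cubic with no rational root is irreducible), g is also irreducible (irreducibility is preserved under the substitution x → x - 23). Hence m_α(x) = x^3 - 69x^2 + 1587x - 12268.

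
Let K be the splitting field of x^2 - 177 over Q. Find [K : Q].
[K : Q] = 2

f(x) = x^2 - 177 factors as (x - √177)(x + √177). The splitting field is K = Q(√177). Since 177 is squarefree and > 1, it is not a perfect square, so x^2 - 177 is irreducible over Q and [Q(√177) : Q] = 2. Hence [K : Q] = 2.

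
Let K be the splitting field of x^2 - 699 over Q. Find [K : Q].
[K : Q] = 2

f(x) = x^2 - 699 factors as (x - √699)(x + √699). The splitting field is K = Q(√699). Since 699 is squarefree and > 1, it is not a perfect square, so x^2 - 699 is irreducible over Q and [Q(√699) : Q] = 2. Hence [K : Q] = 2.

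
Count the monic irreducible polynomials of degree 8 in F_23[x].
There are 9788838180 monic irreducible polynomials of degree 8 over F_23

Each element of F_{23^8} that lies in no proper subfield is a root of exactly one monic irreducible of degree 8 over F_23, and each such polynomial has 8 distinct roots in F_{23^8}. By Möbius inversion the count is N_23(8) = (1/8) Σ_{d|8} μ(8/d) · 23^d = (1/8)(μ(8)·23^1 + μ(4)·23^2 + μ(2)·23^4 + μ(1)·23^8) = 78310705440/8 = 9788838180.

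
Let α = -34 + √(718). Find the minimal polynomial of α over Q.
m_α(x) = x^2 + 68x + 438

From α + 34 = √(718), squaring gives (α + 34)^2 = 718, i.e. α^2 + 68α + 1156 = 718, so α^2 + 68α + 438 = 0. The discriminant of x^2 + 68x + 438 is (68)^2 - 4·(438) = 4624 - 1752 = 2872, and 4·(718) is not a perfect square in Q since 718 is squarefree and ≠ 1. Hence x^2 + 68x + 438 is irreducible over Q and is the minimal polynomial of α.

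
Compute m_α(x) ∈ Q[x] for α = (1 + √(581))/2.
m_α(x) = x^2 - x - 145

From 2α - 1 = √(581), squaring gives (2α - 1)^2 = 581, i.e. 4α^2 - 4α + 1 = 581, so α^2 - α + (1 - 581)/4 = 0. Since 581 ≡ 1 (mod 4), (1 - 581)/4 = -145 ∈ Z. The polynomial x^2 - x - 145 has discriminant 1 - 4·(-145) = 581, which is not a perfect square in Q (d = 581 is squarefree and ≠ 1), so x^2 - x - 145 is irreducible over Q. It is the minimal polynomial of α.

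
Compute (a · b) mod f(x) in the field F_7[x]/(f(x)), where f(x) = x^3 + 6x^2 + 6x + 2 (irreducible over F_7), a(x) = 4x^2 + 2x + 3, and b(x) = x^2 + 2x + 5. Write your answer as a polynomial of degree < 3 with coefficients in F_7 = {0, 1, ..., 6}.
a · b ≡ 3x^2 + x + 1 (mod f(x))

Multiply in F_7[x]: a(x)·b(x) = (4x^2 + 2x + 3)·(x^2 + 2x + 5) = 4x^4 + 3x^3 + 6x^2 + 2x + 1. This has degree ≥ 3, so divide by f(x) over F_7: 4x^4 + 3x^3 + 6x^2 + 2x + 1 = (4x)·(x^3 + 6x^2 + 6x + 2) + (3x^2 + x + 1). Hence a·b ≡ 3x^2 + x + 1 (mod f). (F_7[x]/(f) is a field with 7^3 = 343 elements since f is irreducible of degree 3.)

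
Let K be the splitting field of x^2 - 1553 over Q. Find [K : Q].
[K : Q] = 2

f(x) = x^2 - 1553 factors as (x - √1553)(x + √1553). The splitting field is K = Q(√1553). Since 1553 is squarefree and > 1, it is not a perfect square, so x^2 - 1553 is irreducible over Q and [Q(√1553) : Q] = 2. Hence [K : Q] = 2.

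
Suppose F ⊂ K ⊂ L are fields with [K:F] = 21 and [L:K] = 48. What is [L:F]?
[L:F] = 1008

The tower law says that for any tower of field extensions F ⊂ K ⊂ L with finite degrees, [L:F] = [L:K] · [K:F]. Here this gives [L:F] = 48 · 21 = 1008.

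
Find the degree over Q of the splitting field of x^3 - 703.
[K : Q] = 6

The roots of x^3 - 703 are ∛703, ω∛703, ω^2∛703 where ω = e^(2πi/3) is a primitive cube root of unity, so K = Q(∛703, ω). Now [Q(∛703):Q] = 3 (since 703 is not a perfect cube, x^3 - 703 is irreducible) and [Q(ω):Q] = 2. Both 2 and 3 divide [K:Q], and [K:Q] ≤ 3·2 = 6, so [K:Q] = 6. (Equivalently: Q(∛703) ⊂ R but ω ∉ R, so [K : Q(∛703)] = 2.)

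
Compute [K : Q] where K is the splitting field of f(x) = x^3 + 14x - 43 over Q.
[K : Q] = 6

By the rational root test, any rational root of the monic integer polynomial f(x) = x^3 + 14x - 43 must be an integer dividing the constant term -43, i.e. one of ±{1, 43}. Evaluating: f(1) = -28, f(-1) = -58, f(43) = 80066, f(-43) = -80152; none is 0, so f has no rational root and is therefore irreducible over Q (a cubic with no linear factor over a field is irreducible). For an irreducible cubic, the Galois group is A_3 or S_3 according as the discriminant disc(f) = -4a^3 - 27b^2 = -4·(14)^3 - 27·(-43)^2 = -60899 is or is not a square in Q. Here disc(f) = -60899 is not a perfect square in Q, so the Galois group of f over Q is not contained in A_3 and must be all of S_3. The splitting field has degree |S_3| = 6 over Q, so [K : Q] = 6.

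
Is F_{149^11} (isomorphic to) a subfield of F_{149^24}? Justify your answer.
No: F_{149^11} is not a subfield of F_{149^24}

F_{p^m} embeds in F_{p^n} iff m | n. Here 11 ∤ 24 (since 24 = 2·11 + 2 with remainder 2 ≠ 0), so F_{149^11} is not a subfield of F_{149^24}. Equivalently: if it were, the tower law would give 11 = [F_{149^11}:F_149] dividing [F_{149^24}:F_149] = 24, contradiction.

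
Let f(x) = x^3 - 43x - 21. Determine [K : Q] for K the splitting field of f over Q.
[K : Q] = 6

By the rational root test, any rational root of the monic integer polynomial f(x) = x^3 - 43x - 21 must be an integer dividing the constant term -21, i.e. one of ±{1, 3, 7, 21}. Evaluating: f(1) = -63, f(-1) = 21, f(3) = -123, f(-3) = 81, f(7) = 21, f(-7) = -63, f(21) = 8337, f(-21) = -8379; none is 0, so f has no rational root and is therefore irreducible over Q (a cubic with no linear factor over a field is irreducible). For an irreducible cubic, the Galois group is A_3 or S_3 according as the discriminant disc(f) = -4a^3 - 27b^2 = -4·(-43)^3 - 27·(-21)^2 = 306121 is or is not a square in Q. Here disc(f) = 306121 is not a perfect square in Q, so the Galois group of f over Q is not contained in A_3 and must be all of S_3. The splitting field has degree |S_3| = 6 over Q, so [K : Q] = 6.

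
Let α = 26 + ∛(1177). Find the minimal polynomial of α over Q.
m_α(x) = x^3 - 78x^2 + 2028x - 18753

Set β = α - 26 = ∛(1177), so β^3 = 1177. Then (α - 26)^3 - 1177 = 0, i.e. α is a root of g(x) = (x - 26)^3 - 1177 = x^3 - 78x^2 + 2028x - 18753. Since g(x) = h(x - 26) where h(x) = x^3 - 1177, and h is irreducible over Q (because 1177 is not a perfect cube, so h has no rational root, and a monic cubic with no rational root is irreducible), g is also irreducible (irreducibility is preserved under the substitution x → x - 26). Hence m_α(x) = x^3 - 78x^2 + 2028x - 18753.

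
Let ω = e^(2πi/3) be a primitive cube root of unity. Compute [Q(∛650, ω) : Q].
[Q(∛650, ω) : Q] = 6

[Q(∛650):Q] = 3 (min poly x^3 - 650, irreducible since 650 is not a perfect cube). [Q(ω):Q] = 2 (min poly x^2 + x + 1). Since Q(∛650) ⊂ R and ω ∉ R, we have ω ∉ Q(∛650), so x^2 + x + 1 remains irreducible over Q(∛650) and [Q(∛650, ω) : Q(∛650)] = 2. By the tower law, [Q(∛650, ω) : Q] = 3 · 2 = 6. (In fact Q(∛650, ω) is the splitting field of x^3 - 650 over Q.)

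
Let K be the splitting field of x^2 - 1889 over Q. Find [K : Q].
[K : Q] = 2

f(x) = x^2 - 1889 factors as (x - √1889)(x + √1889). The splitting field is K = Q(√1889). Since 1889 is squarefree and > 1, it is not a perfect square, so x^2 - 1889 is irreducible over Q and [Q(√1889) : Q] = 2. Hence [K : Q] = 2.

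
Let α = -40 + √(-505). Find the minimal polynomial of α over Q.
m_α(x) = x^2 + 80x + 2105

From α + 40 = √(-505), squaring gives (α + 40)^2 = -505, i.e. α^2 + 80α + 1600 = -505, so α^2 + 80α + 2105 = 0. The discriminant of x^2 + 80x + 2105 is (80)^2 - 4·(2105) = 6400 - 8420 = -2020, and 4·(-505) is not a perfect square in Q since -505 is squarefree and ≠ 1. Hence x^2 + 80x + 2105 is irreducible over Q and is the minimal polynomial of α.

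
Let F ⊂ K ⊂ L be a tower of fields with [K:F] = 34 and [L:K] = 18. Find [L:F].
[L:F] = 612

The tower law says that for any tower of field extensions F ⊂ K ⊂ L with finite degrees, [L:F] = [L:K] · [K:F]. Here this gives [L:F] = 18 · 34 = 612.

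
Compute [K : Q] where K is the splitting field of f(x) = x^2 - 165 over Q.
[K : Q] = 2

f(x) = x^2 - 165 factors as (x - √165)(x + √165). The splitting field is K = Q(√165). Since 165 is squarefree and > 1, it is not a perfect square, so x^2 - 165 is irreducible over Q and [Q(√165) : Q] = 2. Hence [K : Q] = 2.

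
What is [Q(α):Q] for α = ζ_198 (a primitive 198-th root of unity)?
[Q(α):Q] = 60

The minimal polynomial of ζ_198 over Q is the 198-th cyclotomic polynomial Φ_198(x), which is irreducible over Q and has degree φ(198) = 60. Hence [Q(α):Q] = φ(198) = 60.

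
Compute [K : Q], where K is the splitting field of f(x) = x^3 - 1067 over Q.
[K : Q] = 6

The roots of x^3 - 1067 are ∛1067, ω∛1067, ω^2∛1067 where ω = e^(2πi/3) is a primitive cube root of unity, so K = Q(∛1067, ω). Now [Q(∛1067):Q] = 3 (since 1067 is not a perfect cube, x^3 - 1067 is irreducible) and [Q(ω):Q] = 2. Both 2 and 3 divide [K:Q], and [K:Q] ≤ 3·2 = 6, so [K:Q] = 6. (Equivalently: Q(∛1067) ⊂ R but ω ∉ R, so [K : Q(∛1067)] = 2.)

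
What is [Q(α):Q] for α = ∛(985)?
[Q(α):Q] = 3

The minimal polynomial of α is x^3 - 985, irreducible over Q since 985 is not a perfect cube (so x^3 - 985 has no rational root). Hence [Q(α):Q] = deg(m_α) = 3.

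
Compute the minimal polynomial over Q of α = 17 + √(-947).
m_α(x) = x^2 - 34x + 1236

From α - 17 = √(-947), squaring gives (α - 17)^2 = -947, i.e. α^2 - 34α + 289 = -947, so α^2 - 34α + 1236 = 0. The discriminant of x^2 - 34x + 1236 is (-34)^2 - 4·(1236) = 1156 - 4944 = -3788, and 4·(-947) is not a perfect square in Q since -947 is squarefree and ≠ 1. Hence x^2 - 34x + 1236 is irreducible over Q and is the minimal polynomial of α.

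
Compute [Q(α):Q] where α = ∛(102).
[Q(α):Q] = 3

The minimal polynomial of α is x^3 - 102, irreducible over Q since 102 is not a perfect cube (so x^3 - 102 has no rational root). Hence [Q(α):Q] = deg(m_α) = 3.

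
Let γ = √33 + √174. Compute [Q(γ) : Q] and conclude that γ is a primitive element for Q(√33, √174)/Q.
[Q(γ) : Q] = 4 (equivalently, Q(γ) = Q(√33, √174))

Obviously Q(γ) ⊆ Q(√33, √174), and [Q(√33, √174):Q] = 4 (since 33, 174 are distinct squarefree integers > 1 with 5742 not a perfect square). To show equality we compute the minimal polynomial of γ. From γ = √33 + √174: γ^2 = 33 + 2√(5742) + 174 = 207 + 2√(5742), so γ^2 - 207 = 2√(5742); squaring, (γ^2 - 207)^2 = 4·5742, i.e. γ^4 - 414γ^2 + 42849 - 22968 = 0, i.e. γ^4 - 414γ^2 + 19881 = 0. So γ is a root of x^4 - 414x^2 + 19881. This polynomial is irreducible over Q: it has no rational root (each ±√33 ± √174 is irrational), and any factorization into two quadratics over Q would force √(5742) ∈ Q (pairing opposite roots) or √33, √174 ∈ Q (other pairings), all impossible. Hence [Q(γ):Q] = 4 = [Q(√33, √174):Q], so Q(γ) = Q(√33, √174).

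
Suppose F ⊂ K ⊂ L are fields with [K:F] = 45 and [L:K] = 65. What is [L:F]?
[L:F] = 2925

The tower law says that for any tower of field extensions F ⊂ K ⊂ L with finite degrees, [L:F] = [L:K] · [K:F]. Here this gives [L:F] = 65 · 45 = 2925.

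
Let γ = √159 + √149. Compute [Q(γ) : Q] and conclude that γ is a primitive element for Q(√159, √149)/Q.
[Q(γ) : Q] = 4 (equivalently, Q(γ) = Q(√159, √149))

Obviously Q(γ) ⊆ Q(√159, √149), and [Q(√159, √149):Q] = 4 (since 159, 149 are distinct squarefree integers > 1 with 23691 not a perfect square). To show equality we compute the minimal polynomial of γ. From γ = √159 + √149: γ^2 = 159 + 2√(23691) + 149 = 308 + 2√(23691), so γ^2 - 308 = 2√(23691); squaring, (γ^2 - 308)^2 = 4·23691, i.e. γ^4 - 616γ^2 + 94864 - 94764 = 0, i.e. γ^4 - 616γ^2 + 100 = 0. So γ is a root of x^4 - 616x^2 + 100. This polynomial is irreducible over Q: it has no rational root (each ±√159 ± √149 is irrational), and any factorization into two quadratics over Q would force √(23691) ∈ Q (pairing opposite roots) or √159, √149 ∈ Q (other pairings), all impossible. Hence [Q(γ):Q] = 4 = [Q(√159, √149):Q], so Q(γ) = Q(√159, √149).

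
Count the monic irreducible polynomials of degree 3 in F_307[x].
There are 9644712 monic irreducible polynomials of degree 3 over F_307

Each element of F_{307^3} that lies in no proper subfield is a root of exactly one monic irreducible of degree 3 over F_307, and each such polynomial has 3 distinct roots in F_{307^3}. By Möbius inversion the count is N_307(3) = (1/3) Σ_{d|3} μ(3/d) · 307^d = (1/3)(μ(3)·307^1 + μ(1)·307^3) = 28934136/3 = 9644712.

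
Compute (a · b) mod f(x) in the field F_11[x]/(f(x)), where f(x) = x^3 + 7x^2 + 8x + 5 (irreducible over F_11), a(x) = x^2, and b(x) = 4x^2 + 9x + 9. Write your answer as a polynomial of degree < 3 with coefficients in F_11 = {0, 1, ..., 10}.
a · b ≡ 7 (mod f(x))

Multiply in F_11[x]: a(x)·b(x) = (x^2)·(4x^2 + 9x + 9) = 4x^4 + 9x^3 + 9x^2. This has degree ≥ 3, so divide by f(x) over F_11: 4x^4 + 9x^3 + 9x^2 = (4x + 3)·(x^3 + 7x^2 + 8x + 5) + (7). Hence a·b ≡ 7 (mod f). (F_11[x]/(f) is a field with 11^3 = 1331 elements since f is irreducible of degree 3.)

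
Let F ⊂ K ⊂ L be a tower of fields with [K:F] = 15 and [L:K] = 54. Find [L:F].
[L:F] = 810

The tower law says that for any tower of field extensions F ⊂ K ⊂ L with finite degrees, [L:F] = [L:K] · [K:F]. Here this gives [L:F] = 54 · 15 = 810.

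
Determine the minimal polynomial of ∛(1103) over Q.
m_α(x) = x^3 - 1103

α satisfies α^3 = 1103, so x^3 - 1103 annihilates α. By the rational root test, a rational root p/q (in lowest terms) of x^3 - 1103 would satisfy p^3 = 1103 q^3, forcing q = 1 and p^3 = 1103; but 1103 is not a perfect cube, contradiction. A monic cubic over Q with no rational root is irreducible (any nontrivial factorization would include a linear factor). Hence x^3 - 1103 is the minimal polynomial of α, and in particular [Q(α):Q] = 3.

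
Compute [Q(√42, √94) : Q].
[Q(√42, √94) : Q] = 4

[Q(√42):Q] = 2 (min poly x^2 - 42, irreducible since 42 is squarefree > 1). For the top step, suppose √94 ∈ Q(√42), say √94 = c + d√42 with c, d ∈ Q. Squaring: 94 = c^2 + 42d^2 + 2cd√42. Since √42 ∉ Q this forces 2cd = 0. If d = 0 then √94 = c ∈ Q, contradicting 94 squarefree > 1. If c = 0 then 94 = 42d^2, so 42·94 = (42d)^2 is a perfect square in Q — but 42·94 = 3948 is not a perfect square (since 42 and 94 are distinct squarefree integers). Contradiction. Hence √94 ∉ Q(√42), so x^2 - 94 stays irreducible over Q(√42) and [Q(√42, √94) : Q(√42)] = 2. By the tower law, [Q(√42, √94) : Q] = 2 · 2 = 4.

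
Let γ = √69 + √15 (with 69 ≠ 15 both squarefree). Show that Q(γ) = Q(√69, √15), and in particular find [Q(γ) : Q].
[Q(γ) : Q] = 4 (equivalently, Q(γ) = Q(√69, √15))

Obviously Q(γ) ⊆ Q(√69, √15), and [Q(√69, √15):Q] = 4 (since 69, 15 are distinct squarefree integers > 1 with 1035 not a perfect square). To show equality we compute the minimal polynomial of γ. From γ = √69 + √15: γ^2 = 69 + 2√(1035) + 15 = 84 + 2√(1035), so γ^2 - 84 = 2√(1035); squaring, (γ^2 - 84)^2 = 4·1035, i.e. γ^4 - 168γ^2 + 7056 - 4140 = 0, i.e. γ^4 - 168γ^2 + 2916 = 0. So γ is a root of x^4 - 168x^2 + 2916. This polynomial is irreducible over Q: it has no rational root (each ±√69 ± √15 is irrational), and any factorization into two quadratics over Q would force √(1035) ∈ Q (pairing opposite roots) or √69, √15 ∈ Q (other pairings), all impossible. Hence [Q(γ):Q] = 4 = [Q(√69, √15):Q], so Q(γ) = Q(√69, √15).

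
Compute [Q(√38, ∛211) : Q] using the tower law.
[Q(√38, ∛211) : Q] = 6

Let L = Q(√38, ∛211). Since Q(√38) ⊂ L and [Q(√38):Q] = 2, the tower law gives 2 | [L:Q]. Likewise Q(∛211) ⊂ L with [Q(∛211):Q] = 3 (because 211 is not a perfect cube), so 3 | [L:Q]. As gcd(2,3) = 1, [L:Q] is divisible by 6. Conversely L is generated over Q by √38 and ∛211, so [L:Q] ≤ 2·3 = 6. Therefore [Q(√38, ∛211) : Q] = 6.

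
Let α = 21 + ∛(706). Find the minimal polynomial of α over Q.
m_α(x) = x^3 - 63x^2 + 1323x - 9967

Set β = α - 21 = ∛(706), so β^3 = 706. Then (α - 21)^3 - 706 = 0, i.e. α is a root of g(x) = (x - 21)^3 - 706 = x^3 - 63x^2 + 1323x - 9967. Since g(x) = h(x - 21) where h(x) = x^3 - 706, and h is irreducible over Q (because 706 is not a perfect cube, so h has no rational root, and a monic cubic with no rational root is irreducible), g is also irreducible (irreducibility is preserved under the substitution x → x - 21). Hence m_α(x) = x^3 - 63x^2 + 1323x - 9967.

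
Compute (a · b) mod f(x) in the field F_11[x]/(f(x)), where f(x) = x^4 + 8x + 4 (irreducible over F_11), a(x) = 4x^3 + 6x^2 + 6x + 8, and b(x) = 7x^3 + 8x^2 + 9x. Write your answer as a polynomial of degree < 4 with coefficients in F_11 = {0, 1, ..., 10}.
a · b ≡ 8x^2 + 2 (mod f(x))

Multiply in F_11[x]: a(x)·b(x) = (4x^3 + 6x^2 + 6x + 8)·(7x^3 + 8x^2 + 9x) = 6x^6 + 8x^5 + 5x^4 + 4x^3 + 8x^2 + 6x. This has degree ≥ 4, so divide by f(x) over F_11: 6x^6 + 8x^5 + 5x^4 + 4x^3 + 8x^2 + 6x = (6x^2 + 8x + 5)·(x^4 + 8x + 4) + (8x^2 + 2). Hence a·b ≡ 8x^2 + 2 (mod f). (F_11[x]/(f) is a field with 11^4 = 14641 elements since f is irreducible of degree 4.)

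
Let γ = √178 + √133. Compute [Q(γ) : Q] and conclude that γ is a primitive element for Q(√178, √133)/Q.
[Q(γ) : Q] = 4 (equivalently, Q(γ) = Q(√178, √133))

Obviously Q(γ) ⊆ Q(√178, √133), and [Q(√178, √133):Q] = 4 (since 178, 133 are distinct squarefree integers > 1 with 23674 not a perfect square). To show equality we compute the minimal polynomial of γ. From γ = √178 + √133: γ^2 = 178 + 2√(23674) + 133 = 311 + 2√(23674), so γ^2 - 311 = 2√(23674); squaring, (γ^2 - 311)^2 = 4·23674, i.e. γ^4 - 622γ^2 + 96721 - 94696 = 0, i.e. γ^4 - 622γ^2 + 2025 = 0. So γ is a root of x^4 - 622x^2 + 2025. This polynomial is irreducible over Q: it has no rational root (each ±√178 ± √133 is irrational), and any factorization into two quadratics over Q would force √(23674) ∈ Q (pairing opposite roots) or √178, √133 ∈ Q (other pairings), all impossible. Hence [Q(γ):Q] = 4 = [Q(√178, √133):Q], so Q(γ) = Q(√178, √133).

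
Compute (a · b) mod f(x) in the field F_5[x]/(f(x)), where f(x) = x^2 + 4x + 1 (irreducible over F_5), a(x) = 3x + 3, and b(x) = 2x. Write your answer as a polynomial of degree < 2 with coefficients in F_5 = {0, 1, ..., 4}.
a · b ≡ 2x + 4 (mod f(x))

Multiply in F_5[x]: a(x)·b(x) = (3x + 3)·(2x) = x^2 + x. This has degree ≥ 2, so divide by f(x) over F_5: x^2 + x = (1)·(x^2 + 4x + 1) + (2x + 4). Hence a·b ≡ 2x + 4 (mod f). (F_5[x]/(f) is a field with 5^2 = 25 elements since f is irreducible of degree 2.)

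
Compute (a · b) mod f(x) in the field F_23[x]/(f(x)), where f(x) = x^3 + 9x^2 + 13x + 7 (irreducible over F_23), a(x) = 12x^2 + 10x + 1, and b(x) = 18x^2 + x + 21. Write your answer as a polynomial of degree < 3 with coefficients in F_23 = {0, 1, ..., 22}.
a · b ≡ 15x^2 + 16x + 3 (mod f(x))

Multiply in F_23[x]: a(x)·b(x) = (12x^2 + 10x + 1)·(18x^2 + x + 21) = 9x^4 + 8x^3 + 4x^2 + 4x + 21. This has degree ≥ 3, so divide by f(x) over F_23: 9x^4 + 8x^3 + 4x^2 + 4x + 21 = (9x + 19)·(x^3 + 9x^2 + 13x + 7) + (15x^2 + 16x + 3). Hence a·b ≡ 15x^2 + 16x + 3 (mod f). (F_23[x]/(f) is a field with 23^3 = 12167 elements since f is irreducible of degree 3.)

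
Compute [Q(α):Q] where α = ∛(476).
[Q(α):Q] = 3

The minimal polynomial of α is x^3 - 476, irreducible over Q since 476 is not a perfect cube (so x^3 - 476 has no rational root). Hence [Q(α):Q] = deg(m_α) = 3.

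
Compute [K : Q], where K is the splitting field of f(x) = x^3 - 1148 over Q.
[K : Q] = 6

The roots of x^3 - 1148 are ∛1148, ω∛1148, ω^2∛1148 where ω = e^(2πi/3) is a primitive cube root of unity, so K = Q(∛1148, ω). Now [Q(∛1148):Q] = 3 (since 1148 is not a perfect cube, x^3 - 1148 is irreducible) and [Q(ω):Q] = 2. Both 2 and 3 divide [K:Q], and [K:Q] ≤ 3·2 = 6, so [K:Q] = 6. (Equivalently: Q(∛1148) ⊂ R but ω ∉ R, so [K : Q(∛1148)] = 2.)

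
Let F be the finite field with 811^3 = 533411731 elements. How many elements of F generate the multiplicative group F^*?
There are φ(533411730) = 134369280 primitive elements

F_q^* is cyclic of order q - 1 = 533411730. A cyclic group of order m has exactly φ(m) generators. Here m = 533411730 = 2 · 3^5 · 5 · 31 · 73 · 97, so the number of primitive elements is φ(533411730) = 134369280.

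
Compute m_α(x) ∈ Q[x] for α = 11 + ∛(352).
m_α(x) = x^3 - 33x^2 + 363x - 1683

Set β = α - 11 = ∛(352), so β^3 = 352. Then (α - 11)^3 - 352 = 0, i.e. α is a root of g(x) = (x - 11)^3 - 352 = x^3 - 33x^2 + 363x - 1683. Since g(x) = h(x - 11) where h(x) = x^3 - 352, and h is irreducible over Q (because 352 is not a perfect cube, so h has no rational root, and a monic cubic with no rational root is irreducible), g is also irreducible (irreducibility is preserved under the substitution x → x - 11). Hence m_α(x) = x^3 - 33x^2 + 363x - 1683.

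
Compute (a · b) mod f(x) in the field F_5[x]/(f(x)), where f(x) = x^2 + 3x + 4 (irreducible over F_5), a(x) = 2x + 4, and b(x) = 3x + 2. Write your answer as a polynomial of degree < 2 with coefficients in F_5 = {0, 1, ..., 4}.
a · b ≡ 3x + 4 (mod f(x))

Multiply in F_5[x]: a(x)·b(x) = (2x + 4)·(3x + 2) = x^2 + x + 3. This has degree ≥ 2, so divide by f(x) over F_5: x^2 + x + 3 = (1)·(x^2 + 3x + 4) + (3x + 4). Hence a·b ≡ 3x + 4 (mod f). (F_5[x]/(f) is a field with 5^2 = 25 elements since f is irreducible of degree 2.)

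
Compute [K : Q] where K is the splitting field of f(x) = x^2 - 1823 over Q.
[K : Q] = 2

f(x) = x^2 - 1823 factors as (x - √1823)(x + √1823). The splitting field is K = Q(√1823). Since 1823 is squarefree and > 1, it is not a perfect square, so x^2 - 1823 is irreducible over Q and [Q(√1823) : Q] = 2. Hence [K : Q] = 2.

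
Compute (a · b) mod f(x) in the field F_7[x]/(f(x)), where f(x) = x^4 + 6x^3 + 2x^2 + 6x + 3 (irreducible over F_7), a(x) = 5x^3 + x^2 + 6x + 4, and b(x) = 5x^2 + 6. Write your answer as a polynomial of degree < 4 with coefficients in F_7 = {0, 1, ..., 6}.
a · b ≡ 5x^3 + 5x^2 + 5x + 4 (mod f(x))

Multiply in F_7[x]: a(x)·b(x) = (5x^3 + x^2 + 6x + 4)·(5x^2 + 6) = 4x^5 + 5x^4 + 4x^3 + 5x^2 + x + 3. This has degree ≥ 4, so divide by f(x) over F_7: 4x^5 + 5x^4 + 4x^3 + 5x^2 + x + 3 = (4x + 2)·(x^4 + 6x^3 + 2x^2 + 6x + 3) + (5x^3 + 5x^2 + 5x + 4). Hence a·b ≡ 5x^3 + 5x^2 + 5x + 4 (mod f). (F_7[x]/(f) is a field with 7^4 = 2401 elements since f is irreducible of degree 4.)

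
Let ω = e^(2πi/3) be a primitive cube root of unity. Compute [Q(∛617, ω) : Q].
[Q(∛617, ω) : Q] = 6

[Q(∛617):Q] = 3 (min poly x^3 - 617, irreducible since 617 is not a perfect cube). [Q(ω):Q] = 2 (min poly x^2 + x + 1). Since Q(∛617) ⊂ R and ω ∉ R, we have ω ∉ Q(∛617), so x^2 + x + 1 remains irreducible over Q(∛617) and [Q(∛617, ω) : Q(∛617)] = 2. By the tower law, [Q(∛617, ω) : Q] = 3 · 2 = 6. (In fact Q(∛617, ω) is the splitting field of x^3 - 617 over Q.)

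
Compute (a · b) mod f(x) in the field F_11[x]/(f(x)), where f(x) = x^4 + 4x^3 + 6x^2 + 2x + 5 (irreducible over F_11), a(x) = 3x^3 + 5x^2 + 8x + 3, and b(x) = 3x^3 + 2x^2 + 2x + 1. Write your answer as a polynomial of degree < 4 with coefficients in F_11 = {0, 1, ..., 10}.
a · b ≡ 3x^3 + 8x + 4 (mod f(x))

Multiply in F_11[x]: a(x)·b(x) = (3x^3 + 5x^2 + 8x + 3)·(3x^3 + 2x^2 + 2x + 1) = 9x^6 + 10x^5 + 7x^4 + 5x^3 + 5x^2 + 3x + 3. This has degree ≥ 4, so divide by f(x) over F_11: 9x^6 + 10x^5 + 7x^4 + 5x^3 + 5x^2 + 3x + 3 = (9x^2 + 7x + 2)·(x^4 + 4x^3 + 6x^2 + 2x + 5) + (3x^3 + 8x + 4). Hence a·b ≡ 3x^3 + 8x + 4 (mod f). (F_11[x]/(f) is a field with 11^4 = 14641 elements since f is irreducible of degree 4.)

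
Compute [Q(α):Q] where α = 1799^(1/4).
[Q(α):Q] = 4

α is a root of x^4 - 1799. By Eisenstein's criterion at the prime p = 7 (which divides the constant term 1799 but p^2 = 49 does not, since 1799 is squarefree), x^4 - 1799 is irreducible over Q. Hence [Q(α):Q] = 4.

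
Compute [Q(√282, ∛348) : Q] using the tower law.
[Q(√282, ∛348) : Q] = 6

Let L = Q(√282, ∛348). Since Q(√282) ⊂ L and [Q(√282):Q] = 2, the tower law gives 2 | [L:Q]. Likewise Q(∛348) ⊂ L with [Q(∛348):Q] = 3 (because 348 is not a perfect cube), so 3 | [L:Q]. As gcd(2,3) = 1, [L:Q] is divisible by 6. Conversely L is generated over Q by √282 and ∛348, so [L:Q] ≤ 2·3 = 6. Therefore [Q(√282, ∛348) : Q] = 6.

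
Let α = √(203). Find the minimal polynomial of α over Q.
m_α(x) = x^2 - 203

α satisfies α^2 - 203 = 0, so x^2 - 203 annihilates α. Since d = 203 is squarefree and ≠ 1, it is not a perfect square in Q, so x^2 - 203 has no rational root and is therefore irreducible over Q (a degree-2 polynomial over a field is irreducible iff it has no root). Hence m_α(x) = x^2 - 203.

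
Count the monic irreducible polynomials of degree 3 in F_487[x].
There are 38500272 monic irreducible polynomials of degree 3 over F_487

Each element of F_{487^3} that lies in no proper subfield is a root of exactly one monic irreducible of degree 3 over F_487, and each such polynomial has 3 distinct roots in F_{487^3}. By Möbius inversion the count is N_487(3) = (1/3) Σ_{d|3} μ(3/d) · 487^d = (1/3)(μ(3)·487^1 + μ(1)·487^3) = 115500816/3 = 38500272.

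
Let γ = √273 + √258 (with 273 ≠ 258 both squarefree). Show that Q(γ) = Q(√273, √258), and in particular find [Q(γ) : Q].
[Q(γ) : Q] = 4 (equivalently, Q(γ) = Q(√273, √258))

Obviously Q(γ) ⊆ Q(√273, √258), and [Q(√273, √258):Q] = 4 (since 273, 258 are distinct squarefree integers > 1 with 70434 not a perfect square). To show equality we compute the minimal polynomial of γ. From γ = √273 + √258: γ^2 = 273 + 2√(70434) + 258 = 531 + 2√(70434), so γ^2 - 531 = 2√(70434); squaring, (γ^2 - 531)^2 = 4·70434, i.e. γ^4 - 1062γ^2 + 281961 - 281736 = 0, i.e. γ^4 - 1062γ^2 + 225 = 0. So γ is a root of x^4 - 1062x^2 + 225. This polynomial is irreducible over Q: it has no rational root (each ±√273 ± √258 is irrational), and any factorization into two quadratics over Q would force √(70434) ∈ Q (pairing opposite roots) or √273, √258 ∈ Q (other pairings), all impossible. Hence [Q(γ):Q] = 4 = [Q(√273, √258):Q], so Q(γ) = Q(√273, √258).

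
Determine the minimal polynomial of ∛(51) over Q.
m_α(x) = x^3 - 51

α satisfies α^3 = 51, so x^3 - 51 annihilates α. By the rational root test, a rational root p/q (in lowest terms) of x^3 - 51 would satisfy p^3 = 51 q^3, forcing q = 1 and p^3 = 51; but 51 is not a perfect cube, contradiction. A monic cubic over Q with no rational root is irreducible (any nontrivial factorization would include a linear factor). Hence x^3 - 51 is the minimal polynomial of α, and in particular [Q(α):Q] = 3.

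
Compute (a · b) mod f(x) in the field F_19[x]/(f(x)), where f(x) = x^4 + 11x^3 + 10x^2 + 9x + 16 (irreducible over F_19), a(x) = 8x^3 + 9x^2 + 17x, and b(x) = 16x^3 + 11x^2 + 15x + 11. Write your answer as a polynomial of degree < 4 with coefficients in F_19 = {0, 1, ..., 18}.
a · b ≡ 8x^3 + 14x^2 + 6x + 18 (mod f(x))

Multiply in F_19[x]: a(x)·b(x) = (8x^3 + 9x^2 + 17x)·(16x^3 + 11x^2 + 15x + 11) = 14x^6 + 4x^5 + 16x^4 + 11x^3 + 12x^2 + 16x. This has degree ≥ 4, so divide by f(x) over F_19: 14x^6 + 4x^5 + 16x^4 + 11x^3 + 12x^2 + 16x = (14x^2 + 2x + 6)·(x^4 + 11x^3 + 10x^2 + 9x + 16) + (8x^3 + 14x^2 + 6x + 18). Hence a·b ≡ 8x^3 + 14x^2 + 6x + 18 (mod f). (F_19[x]/(f) is a field with 19^4 = 130321 elements since f is irreducible of degree 4.)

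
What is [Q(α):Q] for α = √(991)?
[Q(α):Q] = 2

[Q(α):Q] equals the degree of the minimal polynomial of α. Here α^2 = 991 and x^2 - 991 is irreducible (d = 991 is squarefree, ≠ 1, hence not a square), so deg(m_α) = 2. Thus [Q(α):Q] = 2.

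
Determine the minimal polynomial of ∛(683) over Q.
m_α(x) = x^3 - 683

α satisfies α^3 = 683, so x^3 - 683 annihilates α. By the rational root test, a rational root p/q (in lowest terms) of x^3 - 683 would satisfy p^3 = 683 q^3, forcing q = 1 and p^3 = 683; but 683 is not a perfect cube, contradiction. A monic cubic over Q with no rational root is irreducible (any nontrivial factorization would include a linear factor). Hence x^3 - 683 is the minimal polynomial of α, and in particular [Q(α):Q] = 3.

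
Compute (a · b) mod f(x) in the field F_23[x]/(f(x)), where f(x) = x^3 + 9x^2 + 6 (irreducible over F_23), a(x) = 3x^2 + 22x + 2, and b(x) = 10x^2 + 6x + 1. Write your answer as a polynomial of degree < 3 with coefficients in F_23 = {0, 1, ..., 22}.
a · b ≡ 6x^2 + 15x + 10 (mod f(x))

Multiply in F_23[x]: a(x)·b(x) = (3x^2 + 22x + 2)·(10x^2 + 6x + 1) = 7x^4 + 8x^3 + 17x^2 + 11x + 2. This has degree ≥ 3, so divide by f(x) over F_23: 7x^4 + 8x^3 + 17x^2 + 11x + 2 = (7x + 14)·(x^3 + 9x^2 + 6) + (6x^2 + 15x + 10). Hence a·b ≡ 6x^2 + 15x + 10 (mod f). (F_23[x]/(f) is a field with 23^3 = 12167 elements since f is irreducible of degree 3.)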